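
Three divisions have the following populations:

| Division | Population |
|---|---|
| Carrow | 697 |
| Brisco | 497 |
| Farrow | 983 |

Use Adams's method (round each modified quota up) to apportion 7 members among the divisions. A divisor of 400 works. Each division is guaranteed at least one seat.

Carrow: 2, Brisco: 2, Farrow: 3

With modified divisor 400: modified quotas Carrow 1.742, Brisco 1.242, Farrow 2.458.
Rounding up: Carrow 2, Brisco 2, Farrow 3 (total 7).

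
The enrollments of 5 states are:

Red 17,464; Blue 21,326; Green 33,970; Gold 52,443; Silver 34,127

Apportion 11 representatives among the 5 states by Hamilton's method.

Standard divisor: 159330 ÷ 11 ≈ 14484.545.
Standard quotas: Red 1.2057, Blue 1.4723, Green 2.3453, Gold 3.6206, Silver 2.3561.
Lower quotas: Red 1, Blue 1, Green 2, Gold 3, Silver 2 (sum 9, leaving 2 seats).
Remainders in descending order: Gold 0.6206, Blue 0.4723, Silver 0.3561, Green 0.3453, Red 0.2057.
The surplus seats go to Gold, Blue.

Red: 1, Blue: 2, Green: 2, Gold: 4, Silver: 2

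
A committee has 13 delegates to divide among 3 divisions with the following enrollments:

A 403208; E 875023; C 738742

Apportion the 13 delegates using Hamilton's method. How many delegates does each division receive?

Total 2016973; standard divisor 2016973/13 ≈ 155151.769.
Standard quotas: A 2.5988, E 5.6398, C 4.7614.
Lower quotas: A 2, E 5, C 4 (sum 11, leaving 2 seats).
Remainders in descending order: C 0.7614, E 0.6398, A 0.5988.
Largest remainders: C, E receive the extra seats.

A 2, E 6, C 5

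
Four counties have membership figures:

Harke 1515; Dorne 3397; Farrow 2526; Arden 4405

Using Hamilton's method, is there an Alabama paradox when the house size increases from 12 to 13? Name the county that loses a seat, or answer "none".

Harke

At 12 seats: Harke 2, Dorne 3, Farrow 3, Arden 4.
At 13 seats: Harke 1, Dorne 4, Farrow 3, Arden 5.
Harke drops from 2 to 1.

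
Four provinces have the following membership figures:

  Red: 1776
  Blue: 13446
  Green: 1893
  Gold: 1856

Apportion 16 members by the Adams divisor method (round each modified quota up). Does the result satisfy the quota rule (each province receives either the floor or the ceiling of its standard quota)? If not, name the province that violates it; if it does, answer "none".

Standard quotas: Red 1.498, Blue 11.340, Green 1.597, Gold 1.565.
Adams allocation: Red 2, Blue 10, Green 2, Gold 2.
Blue has quota 11.340 (lower 11, upper 12) but receives 10 — outside the quota interval.

Blue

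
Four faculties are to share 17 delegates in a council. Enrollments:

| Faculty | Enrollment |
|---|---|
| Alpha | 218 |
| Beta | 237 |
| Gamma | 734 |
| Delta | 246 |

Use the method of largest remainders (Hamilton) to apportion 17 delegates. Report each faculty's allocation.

Alpha=2, Beta=3, Gamma=9, Delta=3

Standard divisor: 1435 ÷ 17 ≈ 84.412.
Standard quotas: Alpha 2.583, Beta 2.808, Gamma 8.695, Delta 2.914.
Lower quotas: Alpha 2, Beta 2, Gamma 8, Delta 2 (sum 14, leaving 3 seats).
Remainders in descending order: Delta 0.914, Beta 0.808, Gamma 0.695, Alpha 0.583.
Largest remainders: Delta, Beta, Gamma receive the extra seats.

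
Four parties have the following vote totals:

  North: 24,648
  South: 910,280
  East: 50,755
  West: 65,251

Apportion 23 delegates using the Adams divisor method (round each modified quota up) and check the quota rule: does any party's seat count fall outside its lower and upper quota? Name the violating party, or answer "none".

Standard quotas: North 0.539, South 19.922, East 1.111, West 1.428.
Adams allocation: North 1, South 18, East 2, West 2.
South has quota 19.922 (lower 19, upper 20) but receives 18 — outside the quota interval.

South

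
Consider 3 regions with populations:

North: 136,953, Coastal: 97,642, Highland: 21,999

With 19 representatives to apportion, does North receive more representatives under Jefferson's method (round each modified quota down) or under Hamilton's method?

Jefferson: North 11, Coastal 7, Highland 1.
Hamilton: North 10, Coastal 7, Highland 2.
North gets 11 under Jefferson and 10 under Hamilton.

Jefferson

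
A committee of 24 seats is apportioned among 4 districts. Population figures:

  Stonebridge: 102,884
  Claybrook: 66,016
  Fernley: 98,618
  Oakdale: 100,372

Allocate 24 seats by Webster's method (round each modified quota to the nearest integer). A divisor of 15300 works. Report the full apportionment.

Stonebridge=7; Claybrook=4; Fernley=6; Oakdale=7

With modified divisor 15300: modified quotas Stonebridge 6.724, Claybrook 4.315, Fernley 6.446, Oakdale 6.560.
Rounding to the nearest integer: Stonebridge 7, Claybrook 4, Fernley 6, Oakdale 7 (total 24).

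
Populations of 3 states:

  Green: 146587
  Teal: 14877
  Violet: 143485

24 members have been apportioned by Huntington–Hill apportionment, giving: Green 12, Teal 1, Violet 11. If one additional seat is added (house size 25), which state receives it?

Priority for the next seat is population ÷ (√(s·(s+1))).
Priorities: Green 11736.353, Teal 10519.628, Violet 12488.766.
Highest priority: Violet.

Violet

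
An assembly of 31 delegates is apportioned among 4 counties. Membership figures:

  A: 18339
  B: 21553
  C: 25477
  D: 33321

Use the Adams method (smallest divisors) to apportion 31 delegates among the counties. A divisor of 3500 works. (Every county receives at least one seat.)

A=6, B=7, C=8, D=10

With modified divisor 3500: modified quotas A 5.240, B 6.158, C 7.279, D 9.520.
Rounding up: A 6, B 7, C 8, D 10 (total 31).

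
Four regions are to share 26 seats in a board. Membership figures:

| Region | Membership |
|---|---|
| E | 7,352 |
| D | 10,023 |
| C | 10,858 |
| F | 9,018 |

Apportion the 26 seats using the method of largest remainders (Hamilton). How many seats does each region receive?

The standard divisor is 37251/26 ≈ 1432.731.
Standard quotas: E 5.1315, D 6.9957, C 7.5785, F 6.2943.
Lower quotas: E 5, D 6, C 7, F 6 (sum 24, leaving 2 seats).
Remainders in descending order: D 0.9957, C 0.5785, F 0.2943, E 0.1315.
The surplus seats go to D, C.

E: 5; D: 7; C: 8; F: 6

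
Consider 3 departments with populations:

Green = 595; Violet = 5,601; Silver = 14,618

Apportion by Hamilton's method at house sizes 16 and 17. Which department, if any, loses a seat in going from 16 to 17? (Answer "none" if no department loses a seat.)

At 16 seats: Green 1, Violet 4, Silver 11.
At 17 seats: Green 0, Violet 5, Silver 12.
Green drops from 1 to 0.

Green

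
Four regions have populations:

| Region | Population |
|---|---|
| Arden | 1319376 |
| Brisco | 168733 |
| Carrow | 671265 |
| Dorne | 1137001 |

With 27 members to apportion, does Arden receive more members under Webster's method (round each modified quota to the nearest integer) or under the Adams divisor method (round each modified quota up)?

Webster

Webster: Arden 11, Brisco 1, Carrow 6, Dorne 9.
Adams: Arden 10, Brisco 2, Carrow 6, Dorne 9.
Arden gets 11 under Webster and 10 under Adams.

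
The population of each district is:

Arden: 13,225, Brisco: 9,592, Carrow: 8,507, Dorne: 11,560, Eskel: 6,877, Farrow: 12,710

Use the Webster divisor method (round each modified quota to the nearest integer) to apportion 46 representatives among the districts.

Arden=10; Brisco=7; Carrow=6; Dorne=9; Eskel=5; Farrow=9

Standard divisor 62471/46 ≈ 1358.065; standard quotas: Arden 9.738, Brisco 7.063, Carrow 6.264, Dorne 8.512, Eskel 5.064, Farrow 9.359.
Rounding to the nearest integer gives Arden 10, Brisco 7, Carrow 6, Dorne 9, Eskel 5, Farrow 9 — total 46, matching the house size, so no adjustment is needed.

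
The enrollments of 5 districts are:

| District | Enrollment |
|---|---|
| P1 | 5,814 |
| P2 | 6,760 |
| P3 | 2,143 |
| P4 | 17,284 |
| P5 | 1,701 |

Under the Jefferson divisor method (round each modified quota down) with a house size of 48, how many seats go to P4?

Standard divisor 33702/48 ≈ 702.125; standard quotas: P1 8.281, P2 9.628, P3 3.052, P4 24.617, P5 2.423.
Rounding down gives 8, 9, 3, 24, 2 = 46 seats, so the divisor must be adjusted.
With modified divisor 670: modified quotas P1 8.678, P2 10.090, P3 3.199, P4 25.797, P5 2.539.
Rounding down: P1 8, P2 10, P3 3, P4 25, P5 2 (total 48).
P4 receives 25.

25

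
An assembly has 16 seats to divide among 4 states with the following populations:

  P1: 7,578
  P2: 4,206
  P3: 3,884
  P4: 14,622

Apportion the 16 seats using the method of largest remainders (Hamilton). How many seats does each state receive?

The standard divisor is 30290/16 ≈ 1893.125.
Standard quotas: P1 4.0029, P2 2.2217, P3 2.0516, P4 7.7237.
Lower quotas: P1 4, P2 2, P3 2, P4 7 (sum 15, leaving 1 seat).
Remainders in descending order: P4 0.7237, P2 0.2217, P3 0.0516, P1 0.0029.
Largest remainder: P4 receives the extra seat.

P1: 4, P2: 2, P3: 2, P4: 8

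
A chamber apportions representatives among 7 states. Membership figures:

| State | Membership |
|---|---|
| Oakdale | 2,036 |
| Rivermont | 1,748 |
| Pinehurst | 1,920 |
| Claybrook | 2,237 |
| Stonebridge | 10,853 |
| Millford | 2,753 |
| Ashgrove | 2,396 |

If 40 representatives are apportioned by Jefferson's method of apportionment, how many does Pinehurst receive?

Standard divisor 23943/40 ≈ 598.575; standard quotas: Oakdale 3.401, Rivermont 2.920, Pinehurst 3.208, Claybrook 3.737, Stonebridge 18.131, Millford 4.599, Ashgrove 4.003.
Rounding down gives 3, 2, 3, 3, 18, 4, 4 = 37 seats, so the divisor must be adjusted.
With modified divisor 555: modified quotas Oakdale 3.668, Rivermont 3.150, Pinehurst 3.459, Claybrook 4.031, Stonebridge 19.555, Millford 4.960, Ashgrove 4.317.
Rounding down: Oakdale 3, Rivermont 3, Pinehurst 3, Claybrook 4, Stonebridge 19, Millford 4, Ashgrove 4 (total 40).
Pinehurst receives 3.

3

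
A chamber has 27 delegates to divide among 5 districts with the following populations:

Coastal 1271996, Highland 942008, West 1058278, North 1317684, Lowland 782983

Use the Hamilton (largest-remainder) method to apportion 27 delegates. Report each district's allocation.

Total 5372949; standard divisor 5372949/27 ≈ 198998.111.
Standard quotas: Coastal 6.3920, Highland 4.7338, West 5.3180, North 6.6216, Lowland 3.9346.
Lower quotas: Coastal 6, Highland 4, West 5, North 6, Lowland 3 (sum 24, leaving 3 seats).
Remainders in descending order: Lowland 0.9346, Highland 0.7338, North 0.6216, Coastal 0.3920, West 0.3180.
Largest remainders: Lowland, Highland, North receive the extra seats.

Coastal 6; Highland 5; West 5; North 7; Lowland 4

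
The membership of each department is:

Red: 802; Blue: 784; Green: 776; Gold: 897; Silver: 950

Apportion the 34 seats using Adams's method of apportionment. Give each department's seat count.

Red: 7; Blue: 6; Green: 6; Gold: 7; Silver: 8

Standard divisor 4209/34 ≈ 123.794; standard quotas: Red 6.478, Blue 6.333, Green 6.268, Gold 7.246, Silver 7.674.
Rounding up gives 7, 7, 7, 8, 8 = 37 seats, so the divisor must be adjusted.
With modified divisor 132: modified quotas Red 6.076, Blue 5.939, Green 5.879, Gold 6.795, Silver 7.197.
Rounding up: Red 7, Blue 6, Green 6, Gold 7, Silver 8 (total 34).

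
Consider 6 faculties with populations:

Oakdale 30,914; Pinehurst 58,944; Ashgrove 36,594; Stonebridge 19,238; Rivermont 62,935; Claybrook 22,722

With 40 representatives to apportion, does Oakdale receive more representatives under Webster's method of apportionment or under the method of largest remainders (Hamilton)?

Webster: Oakdale 5, Pinehurst 10, Ashgrove 7, Stonebridge 3, Rivermont 11, Claybrook 4.
Hamilton: Oakdale 6, Pinehurst 10, Ashgrove 6, Stonebridge 3, Rivermont 11, Claybrook 4.
Oakdale gets 5 under Webster and 6 under Hamilton.

Hamilton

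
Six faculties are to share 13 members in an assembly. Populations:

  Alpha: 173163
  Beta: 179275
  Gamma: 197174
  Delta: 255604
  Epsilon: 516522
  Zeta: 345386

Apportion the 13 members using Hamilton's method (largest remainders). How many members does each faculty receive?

Standard divisor: 1667124 ÷ 13 ≈ 128240.308.
Standard quotas: Alpha 1.3503, Beta 1.3980, Gamma 1.5375, Delta 1.9932, Epsilon 4.0278, Zeta 2.6933.
Lower quotas: Alpha 1, Beta 1, Gamma 1, Delta 1, Epsilon 4, Zeta 2 (sum 10, leaving 3 seats).
Remainders in descending order: Delta 0.9932, Zeta 0.6933, Gamma 0.5375, Beta 0.3980, Alpha 0.3503, Epsilon 0.0278.
Largest remainders: Delta, Zeta, Gamma receive the extra seats.

Alpha 1; Beta 1; Gamma 2; Delta 2; Epsilon 4; Zeta 3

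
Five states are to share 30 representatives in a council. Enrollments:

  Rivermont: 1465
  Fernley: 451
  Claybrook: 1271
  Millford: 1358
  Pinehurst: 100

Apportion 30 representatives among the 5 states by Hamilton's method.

Rivermont=9, Fernley=3, Claybrook=8, Millford=9, Pinehurst=1

Total 4645; standard divisor 4645/30 ≈ 154.833.
Standard quotas: Rivermont 9.462, Fernley 2.913, Claybrook 8.209, Millford 8.771, Pinehurst 0.646.
Lower quotas: Rivermont 9, Fernley 2, Claybrook 8, Millford 8, Pinehurst 0 (sum 27, leaving 3 seats).
Remainders in descending order: Fernley 0.913, Millford 0.771, Pinehurst 0.646, Rivermont 0.462, Claybrook 0.209.
The surplus seats go to Fernley, Millford, Pinehurst.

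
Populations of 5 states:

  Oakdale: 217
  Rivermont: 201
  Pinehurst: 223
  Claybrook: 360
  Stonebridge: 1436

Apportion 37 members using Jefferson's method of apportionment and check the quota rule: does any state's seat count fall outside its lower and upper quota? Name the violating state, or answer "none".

Standard quotas: Oakdale 3.295, Rivermont 3.052, Pinehurst 3.386, Claybrook 5.466, Stonebridge 21.802.
Jefferson allocation: Oakdale 3, Rivermont 3, Pinehurst 3, Claybrook 5, Stonebridge 23.
Stonebridge has quota 21.802 (lower 21, upper 22) but receives 23 — outside the quota interval.

Stonebridge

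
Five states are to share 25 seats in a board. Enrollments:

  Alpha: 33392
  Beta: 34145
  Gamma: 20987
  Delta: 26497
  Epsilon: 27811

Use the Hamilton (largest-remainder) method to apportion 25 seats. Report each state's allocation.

Total 142832; standard divisor 142832/25 ≈ 5713.28.
Standard quotas: Alpha 5.8446, Beta 5.9764, Gamma 3.6734, Delta 4.6378, Epsilon 4.8678.
Lower quotas: Alpha 5, Beta 5, Gamma 3, Delta 4, Epsilon 4 (sum 21, leaving 4 seats).
Remainders in descending order: Beta 0.9764, Epsilon 0.8678, Alpha 0.8446, Gamma 0.6734, Delta 0.6378.
The surplus seats go to Beta, Epsilon, Alpha, Gamma.

Alpha=6, Beta=6, Gamma=4, Delta=4, Epsilon=5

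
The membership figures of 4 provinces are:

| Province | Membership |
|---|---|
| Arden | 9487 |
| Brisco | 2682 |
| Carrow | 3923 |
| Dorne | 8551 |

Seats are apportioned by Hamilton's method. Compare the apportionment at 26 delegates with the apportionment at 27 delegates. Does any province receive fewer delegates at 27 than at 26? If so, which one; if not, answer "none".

At 26 seats: Arden 10, Brisco 3, Carrow 4, Dorne 9.
At 27 seats: Arden 11, Brisco 3, Carrow 4, Dorne 9.
No province's allocation decreased.

none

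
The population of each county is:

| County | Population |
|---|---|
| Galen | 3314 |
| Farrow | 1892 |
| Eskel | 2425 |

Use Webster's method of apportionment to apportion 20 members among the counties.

Standard divisor 7631/20 ≈ 381.55; standard quotas: Galen 8.686, Farrow 4.959, Eskel 6.356.
Rounding to the nearest integer gives Galen 9, Farrow 5, Eskel 6 — total 20, matching the house size, so no adjustment is needed.

Galen 9, Farrow 5, Eskel 6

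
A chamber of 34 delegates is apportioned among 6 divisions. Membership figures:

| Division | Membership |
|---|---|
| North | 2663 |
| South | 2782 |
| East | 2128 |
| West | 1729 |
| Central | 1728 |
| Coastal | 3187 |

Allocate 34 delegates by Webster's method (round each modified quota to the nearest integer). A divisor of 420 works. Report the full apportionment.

North 6, South 7, East 5, West 4, Central 4, Coastal 8

With modified divisor 420: modified quotas North 6.340, South 6.624, East 5.067, West 4.117, Central 4.114, Coastal 7.588.
Rounding to the nearest integer: North 6, South 7, East 5, West 4, Central 4, Coastal 8 (total 34).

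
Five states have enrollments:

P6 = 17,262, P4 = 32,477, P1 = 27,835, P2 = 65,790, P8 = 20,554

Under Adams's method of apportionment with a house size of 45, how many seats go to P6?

Standard divisor 163918/45 ≈ 3642.622; standard quotas: P6 4.739, P4 8.916, P1 7.641, P2 18.061, P8 5.643.
Rounding up gives 5, 9, 8, 19, 6 = 47 seats, so the divisor must be adjusted.
With modified divisor 3900: modified quotas P6 4.426, P4 8.327, P1 7.137, P2 16.869, P8 5.270.
Rounding up: P6 5, P4 9, P1 8, P2 17, P8 6 (total 45).
P6 receives 5.

5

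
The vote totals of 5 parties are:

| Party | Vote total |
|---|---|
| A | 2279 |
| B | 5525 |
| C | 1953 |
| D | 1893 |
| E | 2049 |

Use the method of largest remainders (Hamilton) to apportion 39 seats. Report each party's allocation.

The standard divisor is 13699/39 ≈ 351.256.
Standard quotas: A 6.4881, B 15.7293, C 5.5600, D 5.3892, E 5.8333.
Lower quotas: A 6, B 15, C 5, D 5, E 5 (sum 36, leaving 3 seats).
Remainders in descending order: E 0.8333, B 0.7293, C 0.5600, A 0.4881, D 0.3892.
Largest remainders: E, B, C receive the extra seats.

A: 6, B: 16, C: 6, D: 5, E: 6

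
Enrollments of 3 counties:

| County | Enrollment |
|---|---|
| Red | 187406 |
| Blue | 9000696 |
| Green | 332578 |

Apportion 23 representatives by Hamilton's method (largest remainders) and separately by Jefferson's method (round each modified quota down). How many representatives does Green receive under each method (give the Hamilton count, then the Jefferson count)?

Hamilton: Red 0, Blue 22, Green 1.
Jefferson: Red 0, Blue 23, Green 0.
Green gets 1 under Hamilton and 0 under Jefferson.

1 and 0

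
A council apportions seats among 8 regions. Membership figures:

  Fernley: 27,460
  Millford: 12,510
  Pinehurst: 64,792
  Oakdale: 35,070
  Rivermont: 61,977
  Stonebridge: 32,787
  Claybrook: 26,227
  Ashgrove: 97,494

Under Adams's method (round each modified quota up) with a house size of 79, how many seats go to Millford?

3

Standard divisor 358317/79 ≈ 4535.658; standard quotas: Fernley 6.054, Millford 2.758, Pinehurst 14.285, Oakdale 7.732, Rivermont 13.664, Stonebridge 7.229, Claybrook 5.782, Ashgrove 21.495.
Rounding up gives 7, 3, 15, 8, 14, 8, 6, 22 = 83 seats, so the divisor must be adjusted.
With modified divisor 4700: modified quotas Fernley 5.843, Millford 2.662, Pinehurst 13.786, Oakdale 7.462, Rivermont 13.187, Stonebridge 6.976, Claybrook 5.580, Ashgrove 20.743.
Rounding up: Fernley 6, Millford 3, Pinehurst 14, Oakdale 8, Rivermont 14, Stonebridge 7, Claybrook 6, Ashgrove 21 (total 79).
Millford receives 3.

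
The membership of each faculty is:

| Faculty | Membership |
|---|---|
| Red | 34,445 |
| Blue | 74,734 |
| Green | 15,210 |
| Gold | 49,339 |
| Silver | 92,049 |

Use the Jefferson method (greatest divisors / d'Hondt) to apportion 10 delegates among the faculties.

Standard divisor 265777/10 ≈ 26577.7; standard quotas: Red 1.296, Blue 2.812, Green 0.572, Gold 1.856, Silver 3.463.
Rounding down gives 1, 2, 0, 1, 3 = 7 seats, so the divisor must be adjusted.
With modified divisor 20800: modified quotas Red 1.656, Blue 3.593, Green 0.731, Gold 2.372, Silver 4.425.
Rounding down: Red 1, Blue 3, Green 0, Gold 2, Silver 4 (total 10).

Red: 1; Blue: 3; Green: 0; Gold: 2; Silver: 4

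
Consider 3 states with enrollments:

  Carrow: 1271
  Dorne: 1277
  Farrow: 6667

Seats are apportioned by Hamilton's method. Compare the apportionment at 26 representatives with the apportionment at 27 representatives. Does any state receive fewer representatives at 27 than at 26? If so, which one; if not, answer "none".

At 26 seats: Carrow 3, Dorne 4, Farrow 19.
At 27 seats: Carrow 4, Dorne 4, Farrow 19.
No state's allocation decreased.

none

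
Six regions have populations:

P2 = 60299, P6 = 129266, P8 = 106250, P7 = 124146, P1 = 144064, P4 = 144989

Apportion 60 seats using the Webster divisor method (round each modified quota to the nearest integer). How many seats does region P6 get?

Standard divisor 709014/60 ≈ 11816.9; standard quotas: P2 5.103, P6 10.939, P8 8.991, P7 10.506, P1 12.191, P4 12.270.
Rounding to the nearest integer gives P2 5, P6 11, P8 9, P7 11, P1 12, P4 12 — total 60, matching the house size, so no adjustment is needed.
P6 receives 11.

11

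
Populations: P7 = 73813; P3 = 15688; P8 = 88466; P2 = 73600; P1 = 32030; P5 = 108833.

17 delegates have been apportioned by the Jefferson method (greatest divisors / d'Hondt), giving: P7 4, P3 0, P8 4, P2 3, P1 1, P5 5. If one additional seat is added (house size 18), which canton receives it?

Priority for the next seat is population ÷ (current seats + 1).
Priorities: P7 14762.600, P3 15688.000, P8 17693.200, P2 18400.000, P1 16015.000, P5 18138.833.
Highest priority: P2.

P2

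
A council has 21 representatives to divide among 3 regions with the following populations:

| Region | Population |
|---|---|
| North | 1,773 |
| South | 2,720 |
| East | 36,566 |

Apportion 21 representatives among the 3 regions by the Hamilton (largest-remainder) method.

The standard divisor is 41059/21 ≈ 1955.19.
Standard quotas: North 0.9068, South 1.3912, East 18.7020.
Lower quotas: North 0, South 1, East 18 (sum 19, leaving 2 seats).
Remainders in descending order: North 0.9068, East 0.7020, South 0.3912.
The surplus seats go to North, East.

North 1; South 1; East 19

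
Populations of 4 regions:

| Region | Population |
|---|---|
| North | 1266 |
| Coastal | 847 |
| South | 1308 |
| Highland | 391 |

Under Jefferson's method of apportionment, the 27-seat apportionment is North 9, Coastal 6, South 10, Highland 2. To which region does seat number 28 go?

Highland

Priority for the next seat is population ÷ (current seats + 1).
Priorities: North 126.600, Coastal 121.000, South 118.909, Highland 130.333.
Highest priority: Highland.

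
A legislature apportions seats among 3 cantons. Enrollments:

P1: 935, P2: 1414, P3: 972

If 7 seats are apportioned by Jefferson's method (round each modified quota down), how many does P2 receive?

3

Standard divisor 3321/7 ≈ 474.429; standard quotas: P1 1.971, P2 2.980, P3 2.049.
Rounding down gives 1, 2, 2 = 5 seats, so the divisor must be adjusted.
With modified divisor 400: modified quotas P1 2.337, P2 3.535, P3 2.430.
Rounding down: P1 2, P2 3, P3 2 (total 7).
P2 receives 3.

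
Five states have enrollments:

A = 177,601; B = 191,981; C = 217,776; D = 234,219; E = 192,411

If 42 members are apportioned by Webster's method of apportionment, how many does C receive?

9

Standard divisor 1013988/42 ≈ 24142.571; standard quotas: A 7.356, B 7.952, C 9.020, D 9.701, E 7.970.
Rounding to the nearest integer gives A 7, B 8, C 9, D 10, E 8 — total 42, matching the house size, so no adjustment is needed.
C receives 9.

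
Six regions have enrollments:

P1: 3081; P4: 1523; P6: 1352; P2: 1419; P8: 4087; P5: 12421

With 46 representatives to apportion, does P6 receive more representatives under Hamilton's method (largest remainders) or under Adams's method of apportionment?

Adams

Hamilton: P1 6, P4 3, P6 2, P2 3, P8 8, P5 24.
Adams: P1 6, P4 3, P6 3, P2 3, P8 8, P5 23.
P6 gets 2 under Hamilton and 3 under Adams.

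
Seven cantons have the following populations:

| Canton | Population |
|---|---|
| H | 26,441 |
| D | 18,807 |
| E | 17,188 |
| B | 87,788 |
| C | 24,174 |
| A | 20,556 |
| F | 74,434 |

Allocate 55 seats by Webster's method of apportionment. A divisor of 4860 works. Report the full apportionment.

With modified divisor 4860: modified quotas H 5.441, D 3.870, E 3.537, B 18.063, C 4.974, A 4.230, F 15.316.
Rounding to the nearest integer: H 5, D 4, E 4, B 18, C 5, A 4, F 15 (total 55).

H 5, D 4, E 4, B 18, C 5, A 4, F 15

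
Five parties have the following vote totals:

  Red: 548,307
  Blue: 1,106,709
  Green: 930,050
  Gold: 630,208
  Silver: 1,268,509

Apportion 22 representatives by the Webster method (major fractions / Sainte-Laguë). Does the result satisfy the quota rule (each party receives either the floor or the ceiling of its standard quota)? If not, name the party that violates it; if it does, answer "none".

Standard quotas: Red 2.690, Blue 5.430, Green 4.563, Gold 3.092, Silver 6.224.
Webster allocation: Red 3, Blue 5, Green 5, Gold 3, Silver 6.
Every allocation lies between the lower and upper quota.

none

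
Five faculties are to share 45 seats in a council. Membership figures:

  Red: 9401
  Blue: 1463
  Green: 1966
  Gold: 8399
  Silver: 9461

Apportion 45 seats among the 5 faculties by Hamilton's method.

Standard divisor: 30690 ÷ 45 = 682.
Standard quotas: Red 13.7845, Blue 2.1452, Green 2.8827, Gold 12.3152, Silver 13.8724.
Lower quotas: Red 13, Blue 2, Green 2, Gold 12, Silver 13 (sum 42, leaving 3 seats).
Remainders in descending order: Green 0.8827, Silver 0.8724, Red 0.7845, Gold 0.3152, Blue 0.1452.
The surplus seats go to Green, Silver, Red.

Red=14, Blue=2, Green=3, Gold=12, Silver=14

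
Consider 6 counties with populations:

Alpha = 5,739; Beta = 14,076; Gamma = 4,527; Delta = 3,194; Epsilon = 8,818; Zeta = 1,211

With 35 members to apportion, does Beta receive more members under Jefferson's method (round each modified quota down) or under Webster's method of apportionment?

Jefferson: Alpha 5, Beta 14, Gamma 4, Delta 3, Epsilon 8, Zeta 1.
Webster: Alpha 6, Beta 13, Gamma 4, Delta 3, Epsilon 8, Zeta 1.
Beta gets 14 under Jefferson and 13 under Webster.

Jefferson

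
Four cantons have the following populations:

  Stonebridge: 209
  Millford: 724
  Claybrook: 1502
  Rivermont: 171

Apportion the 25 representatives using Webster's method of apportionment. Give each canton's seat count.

Stonebridge 2, Millford 7, Claybrook 14, Rivermont 2

Standard divisor 2606/25 ≈ 104.24; standard quotas: Stonebridge 2.005, Millford 6.946, Claybrook 14.409, Rivermont 1.640.
Rounding to the nearest integer gives Stonebridge 2, Millford 7, Claybrook 14, Rivermont 2 — total 25, matching the house size, so no adjustment is needed.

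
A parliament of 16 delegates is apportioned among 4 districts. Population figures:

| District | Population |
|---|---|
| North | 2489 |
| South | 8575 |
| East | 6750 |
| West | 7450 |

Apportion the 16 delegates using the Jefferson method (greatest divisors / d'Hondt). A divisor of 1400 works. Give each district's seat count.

North=1; South=6; East=4; West=5

With modified divisor 1400: modified quotas North 1.778, South 6.125, East 4.821, West 5.321.
Rounding down: North 1, South 6, East 4, West 5 (total 16).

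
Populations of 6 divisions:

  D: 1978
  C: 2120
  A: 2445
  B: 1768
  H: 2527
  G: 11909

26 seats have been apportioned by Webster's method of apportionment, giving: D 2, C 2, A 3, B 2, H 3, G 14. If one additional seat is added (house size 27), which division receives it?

Priority for the next seat is population ÷ (current seats + 0.5).
Priorities: D 791.200, C 848.000, A 698.571, B 707.200, H 722.000, G 821.310.
Highest priority: C.

C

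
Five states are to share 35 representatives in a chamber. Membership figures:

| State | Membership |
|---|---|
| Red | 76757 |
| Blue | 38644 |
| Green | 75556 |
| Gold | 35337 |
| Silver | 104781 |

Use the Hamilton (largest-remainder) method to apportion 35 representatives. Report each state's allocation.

Red 8; Blue 4; Green 8; Gold 4; Silver 11

Total 331075; standard divisor 331075/35 ≈ 9459.286.
Standard quotas: Red 8.1145, Blue 4.0853, Green 7.9875, Gold 3.7357, Silver 11.0771.
Lower quotas: Red 8, Blue 4, Green 7, Gold 3, Silver 11 (sum 33, leaving 2 seats).
Remainders in descending order: Green 0.9875, Gold 0.7357, Red 0.1145, Blue 0.0853, Silver 0.0771.
Largest remainders: Green, Gold receive the extra seats.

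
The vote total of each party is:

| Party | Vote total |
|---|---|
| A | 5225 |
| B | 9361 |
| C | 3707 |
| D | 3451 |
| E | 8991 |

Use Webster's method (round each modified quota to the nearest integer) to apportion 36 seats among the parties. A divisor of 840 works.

A=6, B=11, C=4, D=4, E=11

With modified divisor 840: modified quotas A 6.220, B 11.144, C 4.413, D 4.108, E 10.704.
Rounding to the nearest integer: A 6, B 11, C 4, D 4, E 11 (total 36).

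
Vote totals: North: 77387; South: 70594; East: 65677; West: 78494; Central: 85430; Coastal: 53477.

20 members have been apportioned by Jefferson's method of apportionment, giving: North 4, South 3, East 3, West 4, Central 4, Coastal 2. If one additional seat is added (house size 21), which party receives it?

Priority for the next seat is population ÷ (current seats + 1).
Priorities: North 15477.400, South 17648.500, East 16419.250, West 15698.800, Central 17086.000, Coastal 17825.667.
Highest priority: Coastal.

Coastal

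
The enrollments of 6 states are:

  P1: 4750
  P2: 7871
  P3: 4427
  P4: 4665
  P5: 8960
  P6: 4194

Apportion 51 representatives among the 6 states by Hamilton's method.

P1: 7, P2: 12, P3: 6, P4: 7, P5: 13, P6: 6

The standard divisor is 34867/51 ≈ 683.667.
Standard quotas: P1 6.9478, P2 11.5129, P3 6.4754, P4 6.8235, P5 13.1058, P6 6.1346.
Lower quotas: P1 6, P2 11, P3 6, P4 6, P5 13, P6 6 (sum 48, leaving 3 seats).
Remainders in descending order: P1 0.9478, P4 0.8235, P2 0.5129, P3 0.4754, P6 0.1346, P5 0.1058.
The surplus seats go to P1, P4, P2.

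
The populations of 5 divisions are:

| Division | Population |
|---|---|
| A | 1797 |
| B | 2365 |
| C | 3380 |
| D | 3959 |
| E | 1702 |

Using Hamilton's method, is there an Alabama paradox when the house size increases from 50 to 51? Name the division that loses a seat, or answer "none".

At 50 seats: A 7, B 9, C 13, D 15, E 6.
At 51 seats: A 7, B 9, C 13, D 15, E 7.
No division's allocation decreased.

none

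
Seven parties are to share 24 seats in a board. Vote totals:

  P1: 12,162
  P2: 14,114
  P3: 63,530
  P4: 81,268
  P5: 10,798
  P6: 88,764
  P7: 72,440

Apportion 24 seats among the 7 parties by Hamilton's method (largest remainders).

Total 343076; standard divisor 343076/24 ≈ 14294.833.
Standard quotas: P1 0.8508, P2 0.9873, P3 4.4443, P4 5.6851, P5 0.7554, P6 6.2095, P7 5.0676.
Lower quotas: P1 0, P2 0, P3 4, P4 5, P5 0, P6 6, P7 5 (sum 20, leaving 4 seats).
Remainders in descending order: P2 0.9873, P1 0.8508, P5 0.7554, P4 0.6851, P3 0.4443, P6 0.2095, P7 0.0676.
The surplus seats go to P2, P1, P5, P4.

P1: 1, P2: 1, P3: 4, P4: 6, P5: 1, P6: 6, P7: 5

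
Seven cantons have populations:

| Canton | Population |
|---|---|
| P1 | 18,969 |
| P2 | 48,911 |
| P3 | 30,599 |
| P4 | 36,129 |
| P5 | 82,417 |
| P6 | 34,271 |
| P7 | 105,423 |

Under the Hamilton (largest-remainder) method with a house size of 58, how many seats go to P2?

8

The standard divisor is 356719/58 ≈ 6150.328.
Standard quotas: P1 3.0842, P2 7.9526, P3 4.9752, P4 5.8743, P5 13.4004, P6 5.5722, P7 17.1410.
Lower quotas: P1 3, P2 7, P3 4, P4 5, P5 13, P6 5, P7 17 (sum 54, leaving 4 seats).
Remainders in descending order: P3 0.9752, P2 0.9526, P4 0.8743, P6 0.5722, P5 0.4004, P7 0.1410, P1 0.0842.
The surplus seats go to P3, P2, P4, P6.
P2 receives 8.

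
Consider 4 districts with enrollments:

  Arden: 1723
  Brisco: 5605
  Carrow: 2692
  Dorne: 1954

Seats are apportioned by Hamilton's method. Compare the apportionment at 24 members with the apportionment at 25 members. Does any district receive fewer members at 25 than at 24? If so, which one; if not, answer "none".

Arden

At 24 seats: Arden 4, Brisco 11, Carrow 5, Dorne 4.
At 25 seats: Arden 3, Brisco 12, Carrow 6, Dorne 4.
Arden drops from 4 to 3.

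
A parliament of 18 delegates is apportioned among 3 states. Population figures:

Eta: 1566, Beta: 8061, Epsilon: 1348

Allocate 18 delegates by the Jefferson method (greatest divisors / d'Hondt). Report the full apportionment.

Standard divisor 10975/18 ≈ 609.722; standard quotas: Eta 2.568, Beta 13.221, Epsilon 2.211.
Rounding down gives 2, 13, 2 = 17 seats, so the divisor must be adjusted.
With modified divisor 560: modified quotas Eta 2.796, Beta 14.395, Epsilon 2.407.
Rounding down: Eta 2, Beta 14, Epsilon 2 (total 18).

Eta: 2, Beta: 14, Epsilon: 2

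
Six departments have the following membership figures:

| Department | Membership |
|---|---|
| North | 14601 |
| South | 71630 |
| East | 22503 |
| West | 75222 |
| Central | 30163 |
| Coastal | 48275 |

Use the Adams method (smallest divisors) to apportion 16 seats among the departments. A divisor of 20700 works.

With modified divisor 20700: modified quotas North 0.705, South 3.460, East 1.087, West 3.634, Central 1.457, Coastal 2.332.
Rounding up: North 1, South 4, East 2, West 4, Central 2, Coastal 3 (total 16).

North 1, South 4, East 2, West 4, Central 2, Coastal 3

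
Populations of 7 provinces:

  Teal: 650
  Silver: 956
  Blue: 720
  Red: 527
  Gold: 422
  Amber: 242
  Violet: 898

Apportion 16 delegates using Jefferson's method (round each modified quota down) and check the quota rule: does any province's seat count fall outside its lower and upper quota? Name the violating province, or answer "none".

Standard quotas: Teal 2.356, Silver 3.465, Blue 2.609, Red 1.910, Gold 1.529, Amber 0.877, Violet 3.254.
Jefferson allocation: Teal 2, Silver 4, Blue 3, Red 2, Gold 1, Amber 1, Violet 3.
Every allocation lies between the lower and upper quota.

none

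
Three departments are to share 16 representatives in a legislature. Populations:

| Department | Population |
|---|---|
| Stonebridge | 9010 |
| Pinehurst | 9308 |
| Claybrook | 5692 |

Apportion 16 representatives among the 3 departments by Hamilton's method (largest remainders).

Stonebridge: 6, Pinehurst: 6, Claybrook: 4

Standard divisor: 24010 ÷ 16 ≈ 1500.625.
Standard quotas: Stonebridge 6.0042, Pinehurst 6.2027, Claybrook 3.7931.
Lower quotas: Stonebridge 6, Pinehurst 6, Claybrook 3 (sum 15, leaving 1 seat).
Remainders in descending order: Claybrook 0.7931, Pinehurst 0.2027, Stonebridge 0.0042.
Largest remainder: Claybrook receives the extra seat.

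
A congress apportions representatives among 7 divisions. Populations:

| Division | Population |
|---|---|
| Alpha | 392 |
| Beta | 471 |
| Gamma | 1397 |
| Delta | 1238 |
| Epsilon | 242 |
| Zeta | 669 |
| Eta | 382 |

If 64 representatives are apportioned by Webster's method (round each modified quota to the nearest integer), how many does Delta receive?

17

Standard divisor 4791/64 ≈ 74.859; standard quotas: Alpha 5.236, Beta 6.292, Gamma 18.662, Delta 16.538, Epsilon 3.233, Zeta 8.937, Eta 5.103.
Rounding to the nearest integer gives Alpha 5, Beta 6, Gamma 19, Delta 17, Epsilon 3, Zeta 9, Eta 5 — total 64, matching the house size, so no adjustment is needed.
Delta receives 17.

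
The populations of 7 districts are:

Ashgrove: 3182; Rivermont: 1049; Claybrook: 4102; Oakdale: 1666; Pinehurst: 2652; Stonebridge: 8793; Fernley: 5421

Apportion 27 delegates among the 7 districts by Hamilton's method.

Standard divisor: 26865 ÷ 27 = 995.
Standard quotas: Ashgrove 3.1980, Rivermont 1.0543, Claybrook 4.1226, Oakdale 1.6744, Pinehurst 2.6653, Stonebridge 8.8372, Fernley 5.4482.
Lower quotas: Ashgrove 3, Rivermont 1, Claybrook 4, Oakdale 1, Pinehurst 2, Stonebridge 8, Fernley 5 (sum 24, leaving 3 seats).
Remainders in descending order: Stonebridge 0.8372, Oakdale 0.6744, Pinehurst 0.6653, Fernley 0.4482, Ashgrove 0.1980, Claybrook 0.1226, Rivermont 0.0543.
The surplus seats go to Stonebridge, Oakdale, Pinehurst.

Ashgrove 3; Rivermont 1; Claybrook 4; Oakdale 2; Pinehurst 3; Stonebridge 9; Fernley 5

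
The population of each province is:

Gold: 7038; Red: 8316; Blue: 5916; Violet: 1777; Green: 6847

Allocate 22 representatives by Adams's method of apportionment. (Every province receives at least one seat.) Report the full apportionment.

Gold: 5; Red: 6; Blue: 4; Violet: 2; Green: 5

Standard divisor 29894/22 ≈ 1358.818; standard quotas: Gold 5.180, Red 6.120, Blue 4.354, Violet 1.308, Green 5.039.
Rounding up gives 6, 7, 5, 2, 6 = 26 seats, so the divisor must be adjusted.
With modified divisor 1600: modified quotas Gold 4.399, Red 5.197, Blue 3.697, Violet 1.111, Green 4.279.
Rounding up: Gold 5, Red 6, Blue 4, Violet 2, Green 5 (total 22).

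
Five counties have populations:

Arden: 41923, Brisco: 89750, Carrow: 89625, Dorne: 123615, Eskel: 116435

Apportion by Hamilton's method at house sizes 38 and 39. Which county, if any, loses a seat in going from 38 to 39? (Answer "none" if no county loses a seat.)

At 38 seats: Arden 4, Brisco 7, Carrow 7, Dorne 10, Eskel 10.
At 39 seats: Arden 3, Brisco 8, Carrow 8, Dorne 10, Eskel 10.
Arden drops from 4 to 3.

Arden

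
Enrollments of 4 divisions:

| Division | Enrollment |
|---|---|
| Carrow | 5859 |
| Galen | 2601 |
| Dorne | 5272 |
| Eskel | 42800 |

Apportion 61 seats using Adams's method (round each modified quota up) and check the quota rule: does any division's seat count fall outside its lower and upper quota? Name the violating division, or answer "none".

Standard quotas: Carrow 6.322, Galen 2.807, Dorne 5.689, Eskel 46.183.
Adams allocation: Carrow 7, Galen 3, Dorne 6, Eskel 45.
Eskel has quota 46.183 (lower 46, upper 47) but receives 45 — outside the quota interval.

Eskel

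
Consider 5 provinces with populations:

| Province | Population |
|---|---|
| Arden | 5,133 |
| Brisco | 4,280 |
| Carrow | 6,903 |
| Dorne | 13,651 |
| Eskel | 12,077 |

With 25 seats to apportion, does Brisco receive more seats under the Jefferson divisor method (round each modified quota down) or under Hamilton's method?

Jefferson: Arden 3, Brisco 2, Carrow 4, Dorne 9, Eskel 7.
Hamilton: Arden 3, Brisco 3, Carrow 4, Dorne 8, Eskel 7.
Brisco gets 2 under Jefferson and 3 under Hamilton.

Hamilton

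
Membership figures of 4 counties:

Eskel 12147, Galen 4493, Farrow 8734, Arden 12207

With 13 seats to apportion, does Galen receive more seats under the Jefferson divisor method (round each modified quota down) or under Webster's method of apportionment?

Jefferson: Eskel 4, Galen 1, Farrow 3, Arden 5.
Webster: Eskel 4, Galen 2, Farrow 3, Arden 4.
Galen gets 1 under Jefferson and 2 under Webster.

Webster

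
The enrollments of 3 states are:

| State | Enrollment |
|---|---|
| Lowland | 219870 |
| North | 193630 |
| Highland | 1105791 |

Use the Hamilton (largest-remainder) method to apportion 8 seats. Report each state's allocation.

The standard divisor is 1519291/8 ≈ 189911.375.
Standard quotas: Lowland 1.1578, North 1.0196, Highland 5.8227.
Lower quotas: Lowland 1, North 1, Highland 5 (sum 7, leaving 1 seat).
Remainders in descending order: Highland 0.8227, Lowland 0.1578, North 0.0196.
Largest remainder: Highland receives the extra seat.

Lowland 1, North 1, Highland 6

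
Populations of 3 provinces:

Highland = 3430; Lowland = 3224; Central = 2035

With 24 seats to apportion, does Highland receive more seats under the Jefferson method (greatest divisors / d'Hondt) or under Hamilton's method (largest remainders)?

Jefferson: Highland 10, Lowland 9, Central 5.
Hamilton: Highland 9, Lowland 9, Central 6.
Highland gets 10 under Jefferson and 9 under Hamilton.

Jefferson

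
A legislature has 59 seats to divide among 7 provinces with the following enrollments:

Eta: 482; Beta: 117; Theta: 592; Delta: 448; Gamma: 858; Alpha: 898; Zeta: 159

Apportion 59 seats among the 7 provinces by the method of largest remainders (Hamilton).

The standard divisor is 3554/59 ≈ 60.237.
Standard quotas: Eta 8.002, Beta 1.942, Theta 9.828, Delta 7.437, Gamma 14.244, Alpha 14.908, Zeta 2.640.
Lower quotas: Eta 8, Beta 1, Theta 9, Delta 7, Gamma 14, Alpha 14, Zeta 2 (sum 55, leaving 4 seats).
Remainders in descending order: Beta 0.942, Alpha 0.908, Theta 0.828, Zeta 0.640, Delta 0.437, Gamma 0.244, Eta 0.002.
Largest remainders: Beta, Alpha, Theta, Zeta receive the extra seats.

Eta=8; Beta=2; Theta=10; Delta=7; Gamma=14; Alpha=15; Zeta=3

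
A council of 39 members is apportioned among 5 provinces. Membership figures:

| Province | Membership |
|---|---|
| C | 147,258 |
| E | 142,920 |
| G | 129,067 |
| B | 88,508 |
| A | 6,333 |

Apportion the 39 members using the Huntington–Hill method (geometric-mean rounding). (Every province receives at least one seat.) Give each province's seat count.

With divisor 13616: modified quotas C 10.815, E 10.496, G 9.479, B 6.500, A 0.465.
Geometric-mean thresholds: C √(10·11)=10.488, E √(10·11)=10.488, G √(9·10)=9.487, B √(6·7)=6.481, A (min 1).
Each quota rounded against its threshold gives C 11, E 11, G 9, B 7, A 1 (total 39).

C: 11, E: 11, G: 9, B: 7, A: 1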